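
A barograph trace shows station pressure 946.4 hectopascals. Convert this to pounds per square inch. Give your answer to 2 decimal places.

1 hPa = 0.0145038 psi, so 946.4 × 0.0145038 = 13.73 psi.

13.73 psi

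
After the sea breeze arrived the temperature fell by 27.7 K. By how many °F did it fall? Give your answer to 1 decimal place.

For a temperature change the 32° offset cancels: Δ°F = 27.7 × 1.8 = 49.9 °F.

49.9 °F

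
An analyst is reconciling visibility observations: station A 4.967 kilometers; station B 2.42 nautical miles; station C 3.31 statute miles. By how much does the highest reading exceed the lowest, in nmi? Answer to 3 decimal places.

0.456 nmi

station A: 4.967 km = 2.68197 nmi.
station C: 3.31 SM = 2.87631 nmi.
Spread: 2.87631 − 2.42000 = 0.456 nmi.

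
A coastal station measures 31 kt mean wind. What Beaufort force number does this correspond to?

31 kt lies in the Beaufort 7 band (near gale, 28–33 kt).

Beaufort force 7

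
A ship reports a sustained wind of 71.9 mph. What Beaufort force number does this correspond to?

71.9 mph = 32.1 m/s, which is Beaufort 11 (violent storm, 28.5–32.6 m/s).

Beaufort force 11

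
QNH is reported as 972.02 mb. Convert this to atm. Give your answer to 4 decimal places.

0.9593 atm

1 mb = 0.000986923 atm, so 972.02 × 0.000986923 = 0.9593 atm.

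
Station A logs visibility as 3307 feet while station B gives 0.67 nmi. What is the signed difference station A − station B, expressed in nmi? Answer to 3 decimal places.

-0.126 nmi

station A: 3307 ft = 0.54426 nmi.
Difference: 0.54426 − 0.67000 = -0.126 nmi.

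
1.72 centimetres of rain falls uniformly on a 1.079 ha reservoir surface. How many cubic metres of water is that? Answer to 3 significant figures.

Depth: 1.72 cm × 10 = 17.2 mm.
Area: 1.079 ha = 10790 m².
1 mm over 1 m² is 1 L, so volume = 17.2 × 10790 = 185588 L = 186 m³.

186 cubic metres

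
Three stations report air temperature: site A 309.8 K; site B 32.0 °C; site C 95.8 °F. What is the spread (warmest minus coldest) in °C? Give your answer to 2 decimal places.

site A: 309.8 K = 36.650 °C.
site C: 95.8 °F = 35.444 °C.
Spread: 36.650 − 32.000 = 4.650 °C.

4.65 °C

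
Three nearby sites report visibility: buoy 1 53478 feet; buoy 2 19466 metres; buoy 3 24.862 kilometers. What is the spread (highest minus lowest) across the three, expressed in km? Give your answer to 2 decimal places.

8.56 km

buoy 1: 53478 ft = 16.3001 km.
buoy 2: 19466 m = 19.4660 km.
Spread: 24.8620 − 16.3001 = 8.56 km.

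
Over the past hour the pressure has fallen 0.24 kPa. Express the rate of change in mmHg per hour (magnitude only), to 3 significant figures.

0.24 kPa / 1 h × 7.50062 mmHg/kPa = 1.80 mmHg/h.

1.80 mmHg per hour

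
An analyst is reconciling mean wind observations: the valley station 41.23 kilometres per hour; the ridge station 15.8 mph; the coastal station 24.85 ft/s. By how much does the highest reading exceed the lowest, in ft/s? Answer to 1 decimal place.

14.4 ft/s

the valley station: 41.23 km/h = 37.575 ft/s.
the ridge station: 15.8 mph = 23.173 ft/s.
Spread: 37.575 − 23.173 = 14.4 ft/s.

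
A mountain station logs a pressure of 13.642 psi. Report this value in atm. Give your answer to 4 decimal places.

1 psi = 0.068046 atm, so 13.642 × 0.068046 = 0.9283 atm.

0.9283 atm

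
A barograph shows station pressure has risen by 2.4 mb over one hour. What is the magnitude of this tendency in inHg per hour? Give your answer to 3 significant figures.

0.0709 inHg per hour

2.4 mb / 1 h × 0.02953 inHg/mb = 0.0709 inHg/h.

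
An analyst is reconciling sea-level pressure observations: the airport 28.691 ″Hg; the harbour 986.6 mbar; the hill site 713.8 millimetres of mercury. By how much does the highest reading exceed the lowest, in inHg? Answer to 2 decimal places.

the harbour: 986.6 mb = 29.1343 inHg.
the hill site: 713.8 mmHg = 28.1024 inHg.
Spread: 29.1343 − 28.1024 = 1.03 inHg.

1.03 inHg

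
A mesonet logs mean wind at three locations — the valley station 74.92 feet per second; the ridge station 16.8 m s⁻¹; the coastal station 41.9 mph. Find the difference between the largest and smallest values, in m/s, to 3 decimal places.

6.036 m/s

the valley station: 74.92 ft/s = 22.83562 m/s.
the coastal station: 41.9 mph = 18.73098 m/s.
Spread: 22.83562 − 16.80000 = 6.036 m/s.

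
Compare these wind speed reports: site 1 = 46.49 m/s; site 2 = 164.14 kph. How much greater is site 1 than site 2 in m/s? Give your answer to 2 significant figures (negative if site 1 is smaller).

site 2: 164.14 km/h = 45.5944 m/s.
Difference: 46.4900 − 45.5944 = 0.90 m/s.

0.90 m/s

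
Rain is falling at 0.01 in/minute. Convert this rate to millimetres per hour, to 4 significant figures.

15.24 mm/hour

0.01 in/minute × 25.4 mm/in × 60 minute/hour = 15.24 mm/hour.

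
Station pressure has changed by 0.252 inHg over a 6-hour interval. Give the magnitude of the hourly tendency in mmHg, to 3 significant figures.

0.252 inHg / 6 h × 25.4 mmHg/inHg = 1.07 mmHg/h.

1.07 mmHg per hour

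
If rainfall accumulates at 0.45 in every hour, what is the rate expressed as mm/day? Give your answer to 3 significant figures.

0.45 in/hour × 25.4 mm/in × 24 hour/day = 274 mm/day.

274 mm/day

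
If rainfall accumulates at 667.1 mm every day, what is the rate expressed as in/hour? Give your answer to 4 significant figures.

1.094 in/hour

667.1 mm/day × 0.0393701 in/mm × 0.0416667 day/hour = 1.094 in/hour.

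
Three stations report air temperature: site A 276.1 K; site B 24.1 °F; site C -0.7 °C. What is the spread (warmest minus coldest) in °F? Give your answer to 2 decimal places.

site A: 276.1 K = 2.950 °C.
site B: 24.1 °F = -4.389 °C.
Spread: 2.950 − (-4.389) = 7.339 °C = 13.21 °F.

13.21 °F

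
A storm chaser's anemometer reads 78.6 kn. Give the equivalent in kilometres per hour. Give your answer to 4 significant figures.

1 kt = 1.852 km/h, so 78.6 × 1.852 = 145.6 km/h.

145.6 km/h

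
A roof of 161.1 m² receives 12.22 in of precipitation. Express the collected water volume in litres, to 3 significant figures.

50000 litres

Depth: 12.22 in × 25.4 = 310.388 mm.
1 mm over 1 m² is 1 L, so volume = 310.388 × 161.1 = 50003.507 L ≈ 50000 L.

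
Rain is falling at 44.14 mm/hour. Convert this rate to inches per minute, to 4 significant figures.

0.02896 in/minute

44.14 mm/hour × 0.0393701 in/mm × 0.0166667 hour/minute = 0.02896 in/minute.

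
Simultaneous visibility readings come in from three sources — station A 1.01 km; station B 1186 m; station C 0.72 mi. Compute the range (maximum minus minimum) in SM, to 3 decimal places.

station A: 1.01 km = 0.62758 SM.
station B: 1186 m = 0.73695 SM.
Spread: 0.73695 − 0.62758 = 0.109 SM.

0.109 SM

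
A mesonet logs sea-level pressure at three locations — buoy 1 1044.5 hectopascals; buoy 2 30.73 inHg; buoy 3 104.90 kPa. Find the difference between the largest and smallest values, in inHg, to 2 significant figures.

buoy 1: 1044.5 hPa = 30.8441 inHg.
buoy 3: 104.90 kPa = 30.9769 inHg.
Spread: 30.9769 − 30.7300 = 0.25 inHg.

0.25 inHg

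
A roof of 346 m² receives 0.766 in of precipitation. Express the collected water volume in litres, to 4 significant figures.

6732 litres

Depth: 0.766 in × 25.4 = 19.4564 mm.
1 mm over 1 m² is 1 L, so volume = 19.4564 × 346 = 6731.9144 L ≈ 6732 L.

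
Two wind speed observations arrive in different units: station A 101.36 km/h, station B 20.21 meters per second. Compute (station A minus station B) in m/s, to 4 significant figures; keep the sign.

station A: 101.36 km/h = 28.15556 m/s.
Difference: 28.15556 − 20.21000 = 7.946 m/s.

7.946 m/s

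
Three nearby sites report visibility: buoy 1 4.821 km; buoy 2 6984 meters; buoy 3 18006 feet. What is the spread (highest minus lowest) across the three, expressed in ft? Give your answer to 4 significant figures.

buoy 1: 4.821 km = 15816.93 ft.
buoy 2: 6984 m = 22913.39 ft.
Spread: 22913.39 − 15816.93 = 7096 ft.

7096 ft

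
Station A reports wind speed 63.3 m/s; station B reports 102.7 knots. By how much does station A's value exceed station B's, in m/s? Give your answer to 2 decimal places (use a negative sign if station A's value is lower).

10.47 m/s

station B: 102.7 kt = 52.8334 m/s.
Difference: 63.3000 − 52.8334 = 10.47 m/s.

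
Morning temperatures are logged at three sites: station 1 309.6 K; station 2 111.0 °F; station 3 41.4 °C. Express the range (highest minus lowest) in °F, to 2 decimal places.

13.39 °F

station 1: 309.6 K = 36.450 °C.
station 2: 111.0 °F = 43.889 °C.
Spread: 43.889 − 36.450 = 7.439 °C = 13.39 °F.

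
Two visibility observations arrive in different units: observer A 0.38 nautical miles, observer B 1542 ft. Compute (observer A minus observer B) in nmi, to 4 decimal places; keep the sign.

observer B: 1542 ft = 0.253781 nmi.
Difference: 0.380000 − 0.253781 = 0.1262 nmi.

0.1262 nmi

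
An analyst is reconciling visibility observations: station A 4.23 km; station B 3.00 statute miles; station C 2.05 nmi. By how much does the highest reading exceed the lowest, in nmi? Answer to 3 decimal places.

0.557 nmi

station A: 4.23 km = 2.28402 nmi.
station B: 3.00 SM = 2.60693 nmi.
Spread: 2.60693 − 2.05000 = 0.557 nmi.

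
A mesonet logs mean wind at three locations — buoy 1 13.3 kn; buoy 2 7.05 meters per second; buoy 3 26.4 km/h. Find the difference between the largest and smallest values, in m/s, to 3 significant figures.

0.491 m/s

buoy 1: 13.3 kt = 6.84211 m/s.
buoy 3: 26.4 km/h = 7.33333 m/s.
Spread: 7.33333 − 6.84211 = 0.491 m/s.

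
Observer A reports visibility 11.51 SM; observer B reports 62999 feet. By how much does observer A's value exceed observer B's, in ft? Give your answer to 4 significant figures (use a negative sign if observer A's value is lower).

observer A: 11.51 SM = 60772.80 ft.
Difference: 60772.80 − 62999.00 = -2226 ft.

-2226 ft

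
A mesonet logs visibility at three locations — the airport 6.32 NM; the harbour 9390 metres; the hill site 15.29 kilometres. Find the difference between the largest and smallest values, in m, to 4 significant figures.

the airport: 6.32 nmi = 11704.64 m.
the hill site: 15.29 km = 15290.00 m.
Spread: 15290.00 − 9390.00 = 5900 m.

5900 m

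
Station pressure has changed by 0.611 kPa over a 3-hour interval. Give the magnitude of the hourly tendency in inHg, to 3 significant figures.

0.0601 inHg per hour

0.611 kPa / 3 h × 0.2953 inHg/kPa = 0.0601 inHg/h.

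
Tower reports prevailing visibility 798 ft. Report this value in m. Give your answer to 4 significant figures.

1 ft = 0.3048 m, so 798 × 0.3048 = 243.2 m.

243.2 m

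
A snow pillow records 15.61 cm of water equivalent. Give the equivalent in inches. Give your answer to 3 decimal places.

6.146 in

1 cm = 0.393701 in, so 15.61 × 0.393701 = 6.146 in.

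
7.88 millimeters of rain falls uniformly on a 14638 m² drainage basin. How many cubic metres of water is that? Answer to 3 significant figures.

115 cubic metres

1 mm over 1 m² is 1 L, so volume = 7.88 × 14638 = 115347.44 L = 115 m³.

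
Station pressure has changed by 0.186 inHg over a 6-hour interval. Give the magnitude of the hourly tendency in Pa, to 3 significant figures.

105 Pa per hour

0.186 inHg / 6 h × 3386.39 Pa/inHg = 105 Pa/h.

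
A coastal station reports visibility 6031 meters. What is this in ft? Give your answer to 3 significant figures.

1 m = 3.28084 ft, so 6031 × 3.28084 = 19800 ft.

19800 ft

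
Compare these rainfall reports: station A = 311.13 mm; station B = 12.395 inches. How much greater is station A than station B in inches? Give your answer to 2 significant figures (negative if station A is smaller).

-0.15 in

station A: 311.13 mm = 12.2492 in.
Difference: 12.2492 − 12.3950 = -0.15 in.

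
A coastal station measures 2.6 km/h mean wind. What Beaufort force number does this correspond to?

Beaufort force 1

2.6 km/h = 0.7 m/s, which is Beaufort 1 (light air, 0.3–1.5 m/s).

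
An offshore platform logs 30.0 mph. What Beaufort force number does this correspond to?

30.0 mph = 13.4 m/s, which is Beaufort 6 (strong breeze, 10.8–13.8 m/s).

Beaufort force 6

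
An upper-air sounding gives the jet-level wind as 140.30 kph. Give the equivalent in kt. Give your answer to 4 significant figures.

1 km/h = 0.539957 kt, so 140.30 × 0.539957 = 75.76 kt.

75.76 kt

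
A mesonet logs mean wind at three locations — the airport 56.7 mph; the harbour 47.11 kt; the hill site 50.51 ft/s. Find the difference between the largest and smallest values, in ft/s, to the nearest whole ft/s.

33 ft/s

the airport: 56.7 mph = 83.16 ft/s.
the harbour: 47.11 kt = 79.51 ft/s.
Spread: 83.16 − 50.51 = 33 ft/s.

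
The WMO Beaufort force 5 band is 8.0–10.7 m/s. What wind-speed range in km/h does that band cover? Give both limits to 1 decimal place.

8.0–10.7 m/s × 3.6 = 28.8–38.5 km/h.

28.8 to 38.5 km/h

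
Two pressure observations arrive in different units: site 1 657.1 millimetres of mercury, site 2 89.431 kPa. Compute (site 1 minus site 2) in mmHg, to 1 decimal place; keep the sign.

site 2: 89.431 kPa = 670.788 mmHg.
Difference: 657.100 − 670.788 = -13.7 mmHg.

-13.7 mmHg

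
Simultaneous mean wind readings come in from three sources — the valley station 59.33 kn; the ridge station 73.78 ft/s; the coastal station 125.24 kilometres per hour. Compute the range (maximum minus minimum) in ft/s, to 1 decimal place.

40.4 ft/s

the valley station: 59.33 kt = 100.138 ft/s.
the coastal station: 125.24 km/h = 114.137 ft/s.
Spread: 114.137 − 73.780 = 40.4 ft/s.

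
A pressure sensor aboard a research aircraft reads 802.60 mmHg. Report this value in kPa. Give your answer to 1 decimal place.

107.0 kPa

1 mmHg = 0.133322 kPa, so 802.60 × 0.133322 = 107.0 kPa.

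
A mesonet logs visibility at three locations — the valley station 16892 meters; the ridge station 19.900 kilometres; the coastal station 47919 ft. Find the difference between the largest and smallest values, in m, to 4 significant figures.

the ridge station: 19.900 km = 19900.00 m.
the coastal station: 47919 ft = 14605.71 m.
Spread: 19900.00 − 14605.71 = 5294 m.

5294 m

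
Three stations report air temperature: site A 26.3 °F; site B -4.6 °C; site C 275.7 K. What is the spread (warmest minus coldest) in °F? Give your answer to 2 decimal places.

site A: 26.3 °F = -3.167 °C.
site C: 275.7 K = 2.550 °C.
Spread: 2.550 − (-4.600) = 7.150 °C = 12.87 °F.

12.87 °F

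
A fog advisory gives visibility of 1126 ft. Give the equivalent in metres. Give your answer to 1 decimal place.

343.2 m

1 ft = 0.3048 m, so 1126 × 0.3048 = 343.2 m.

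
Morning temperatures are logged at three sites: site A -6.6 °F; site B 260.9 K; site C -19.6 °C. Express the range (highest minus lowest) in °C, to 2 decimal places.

9.19 °C

site A: -6.6 °F = -21.444 °C.
site B: 260.9 K = -12.250 °C.
Spread: (-12.250) − (-21.444) = 9.194 °C.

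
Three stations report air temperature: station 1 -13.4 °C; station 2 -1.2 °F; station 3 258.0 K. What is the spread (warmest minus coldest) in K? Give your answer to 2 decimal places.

5.04 K

station 2: -1.2 °F = -18.444 °C.
station 3: 258.0 K = -15.150 °C.
Spread: (-13.400) − (-18.444) = 5.044 °C.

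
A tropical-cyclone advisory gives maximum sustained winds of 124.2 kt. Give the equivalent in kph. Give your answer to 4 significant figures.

1 kt = 1.852 km/h, so 124.2 × 1.852 = 230.0 km/h.

230.0 km/h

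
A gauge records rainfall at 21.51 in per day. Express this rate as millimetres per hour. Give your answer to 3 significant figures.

22.8 mm/hour

21.51 in/day × 25.4 mm/in × 0.0416667 day/hour = 22.8 mm/hour.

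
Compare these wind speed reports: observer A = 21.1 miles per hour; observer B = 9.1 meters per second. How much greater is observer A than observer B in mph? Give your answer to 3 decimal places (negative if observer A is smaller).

observer B: 9.1 m/s = 20.35612 mph.
Difference: 21.10000 − 20.35612 = 0.744 mph.

0.744 mph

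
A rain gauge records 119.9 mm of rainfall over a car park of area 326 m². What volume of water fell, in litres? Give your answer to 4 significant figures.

1 mm over 1 m² is 1 L, so volume = 119.9 × 326 = 39087.4 L ≈ 39090 L.

39090 litres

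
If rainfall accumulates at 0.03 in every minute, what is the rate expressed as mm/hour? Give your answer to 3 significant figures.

0.03 in/minute × 25.4 mm/in × 60 minute/hour = 45.7 mm/hour.

45.7 mm/hour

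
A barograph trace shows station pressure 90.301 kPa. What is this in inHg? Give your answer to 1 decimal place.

1 kPa = 0.2953 inHg, so 90.301 × 0.2953 = 26.7 inHg.

26.7 inHg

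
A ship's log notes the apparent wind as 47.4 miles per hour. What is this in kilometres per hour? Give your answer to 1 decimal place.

1 mph = 1.60934 km/h, so 47.4 × 1.60934 = 76.3 km/h.

76.3 km/h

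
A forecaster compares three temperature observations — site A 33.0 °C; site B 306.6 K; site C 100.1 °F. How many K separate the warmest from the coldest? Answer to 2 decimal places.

4.83 K

site B: 306.6 K = 33.450 °C.
site C: 100.1 °F = 37.833 °C.
Spread: 37.833 − 33.000 = 4.833 °C.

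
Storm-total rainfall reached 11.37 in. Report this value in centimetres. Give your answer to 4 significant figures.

28.88 cm

1 in = 2.54 cm, so 11.37 × 2.54 = 28.88 cm.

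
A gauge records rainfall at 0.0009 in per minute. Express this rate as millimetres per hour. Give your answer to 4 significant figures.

1.372 mm/hour

0.0009 in/minute × 25.4 mm/in × 60 minute/hour = 1.372 mm/hour.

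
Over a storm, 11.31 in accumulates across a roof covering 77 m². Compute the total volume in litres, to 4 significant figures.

Depth: 11.31 in × 25.4 = 287.274 mm.
1 mm over 1 m² is 1 L, so volume = 287.274 × 77 = 22120.098 L ≈ 22120 L.

22120 litres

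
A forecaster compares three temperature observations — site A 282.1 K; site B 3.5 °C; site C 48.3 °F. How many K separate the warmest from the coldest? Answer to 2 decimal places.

5.56 K

site A: 282.1 K = 8.950 °C.
site C: 48.3 °F = 9.056 °C.
Spread: 9.056 − 3.500 = 5.556 °C.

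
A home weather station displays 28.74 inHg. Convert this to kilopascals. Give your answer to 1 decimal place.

97.3 kPa

1 inHg = 3.38639 kPa, so 28.74 × 3.38639 = 97.3 kPa.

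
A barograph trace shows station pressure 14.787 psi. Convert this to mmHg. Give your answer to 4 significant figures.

1 psi = 51.7149 mmHg, so 14.787 × 51.7149 = 764.7 mmHg.

764.7 mmHg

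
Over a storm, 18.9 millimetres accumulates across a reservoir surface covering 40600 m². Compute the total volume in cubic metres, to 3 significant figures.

767 cubic metres

1 mm over 1 m² is 1 L, so volume = 18.9 × 40600 = 767340 L = 767 m³.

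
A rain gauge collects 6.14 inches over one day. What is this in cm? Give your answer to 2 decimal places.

1 in = 2.54 cm, so 6.14 × 2.54 = 15.60 cm.

15.60 cm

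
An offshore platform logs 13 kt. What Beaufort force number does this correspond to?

Beaufort force 4

13 kt lies in the Beaufort 4 band (moderate breeze, 11–16 kt).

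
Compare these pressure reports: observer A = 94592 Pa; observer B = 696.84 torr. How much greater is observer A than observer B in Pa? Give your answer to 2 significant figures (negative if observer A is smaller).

1700 Pa

observer B: 696.84 mmHg = 92904.37 Pa.
Difference: 94592.00 − 92904.37 = 1700 Pa.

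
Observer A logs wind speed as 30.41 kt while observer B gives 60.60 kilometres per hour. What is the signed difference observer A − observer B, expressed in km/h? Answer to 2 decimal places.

-4.28 km/h

observer A: 30.41 kt = 56.3193 km/h.
Difference: 56.3193 − 60.6000 = -4.28 km/h.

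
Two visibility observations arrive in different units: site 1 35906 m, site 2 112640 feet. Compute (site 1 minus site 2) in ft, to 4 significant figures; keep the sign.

5162 ft

site 1: 35906 m = 117801.84 ft.
Difference: 117801.84 − 112640.00 = 5162 ft.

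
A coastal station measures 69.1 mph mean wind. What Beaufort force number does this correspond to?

69.1 mph = 30.9 m/s, which is Beaufort 11 (violent storm, 28.5–32.6 m/s).

Beaufort force 11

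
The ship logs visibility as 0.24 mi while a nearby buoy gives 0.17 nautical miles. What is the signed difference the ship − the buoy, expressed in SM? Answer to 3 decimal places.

0.044 SM

the buoy: 0.17 nmi = 0.19563 SM.
Difference: 0.24000 − 0.19563 = 0.044 SM.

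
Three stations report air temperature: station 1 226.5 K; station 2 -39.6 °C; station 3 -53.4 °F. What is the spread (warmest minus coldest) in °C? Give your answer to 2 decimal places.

station 1: 226.5 K = -46.650 °C.
station 3: -53.4 °F = -47.444 °C.
Spread: (-39.600) − (-47.444) = 7.844 °C.

7.84 °C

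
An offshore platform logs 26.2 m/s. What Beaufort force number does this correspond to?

Beaufort force 10

26.2 m/s lies in the Beaufort 10 band (storm, 24.5–28.4 m/s).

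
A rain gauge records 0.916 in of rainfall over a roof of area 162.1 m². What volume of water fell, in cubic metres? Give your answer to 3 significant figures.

3.77 cubic metres

Depth: 0.916 in × 25.4 = 23.2664 mm.
1 mm over 1 m² is 1 L, so volume = 23.2664 × 162.1 = 3771.4834 L = 3.77 m³.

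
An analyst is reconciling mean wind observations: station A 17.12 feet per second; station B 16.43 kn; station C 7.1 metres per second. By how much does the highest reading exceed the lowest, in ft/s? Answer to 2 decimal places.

10.61 ft/s

station B: 16.43 kt = 27.7307 ft/s.
station C: 7.1 m/s = 23.2940 ft/s.
Spread: 27.7307 − 17.1200 = 10.61 ft/s.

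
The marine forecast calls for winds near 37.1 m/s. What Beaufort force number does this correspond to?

37.1 m/s lies in the Beaufort 12 band (hurricane force, ≥32.7 m/s).

Beaufort force 12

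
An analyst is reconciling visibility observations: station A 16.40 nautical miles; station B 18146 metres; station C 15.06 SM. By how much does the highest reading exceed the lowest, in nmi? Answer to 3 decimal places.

station B: 18146 m = 9.79806 nmi.
station C: 15.06 SM = 13.08678 nmi.
Spread: 16.40000 − 9.79806 = 6.602 nmi.

6.602 nmi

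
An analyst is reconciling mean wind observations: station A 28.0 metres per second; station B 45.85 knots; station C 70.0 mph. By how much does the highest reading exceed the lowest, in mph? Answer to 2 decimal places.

17.24 mph

station A: 28.0 m/s = 62.6342 mph.
station B: 45.85 kt = 52.7632 mph.
Spread: 70.0000 − 52.7632 = 17.24 mph.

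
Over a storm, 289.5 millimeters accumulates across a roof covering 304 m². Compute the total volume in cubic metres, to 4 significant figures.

1 mm over 1 m² is 1 L, so volume = 289.5 × 304 = 88008 L = 88.01 m³.

88.01 cubic metres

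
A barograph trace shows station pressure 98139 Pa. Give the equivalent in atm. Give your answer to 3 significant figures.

1 Pa = 9.86923e-06 atm, so 98139 × 9.86923e-06 = 0.969 atm.

0.969 atm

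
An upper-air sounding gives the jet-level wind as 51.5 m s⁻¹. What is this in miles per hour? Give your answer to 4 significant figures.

1 m/s = 2.23694 mph, so 51.5 × 2.23694 = 115.2 mph.

115.2 mph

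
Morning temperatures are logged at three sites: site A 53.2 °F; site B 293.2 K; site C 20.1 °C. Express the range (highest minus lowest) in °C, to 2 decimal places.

site A: 53.2 °F = 11.778 °C.
site B: 293.2 K = 20.050 °C.
Spread: 20.100 − 11.778 = 8.322 °C.

8.32 °C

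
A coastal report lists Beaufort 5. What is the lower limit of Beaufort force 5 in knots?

Beaufort 5 (fresh breeze) spans 17–21 knots.

17 kt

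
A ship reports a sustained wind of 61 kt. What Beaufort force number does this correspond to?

Beaufort force 11

61 kt lies in the Beaufort 11 band (violent storm, 56–63 kt).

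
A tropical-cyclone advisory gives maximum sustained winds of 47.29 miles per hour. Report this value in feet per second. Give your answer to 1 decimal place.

69.4 ft/s

1 mph = 1.46667 ft/s, so 47.29 × 1.46667 = 69.4 ft/s.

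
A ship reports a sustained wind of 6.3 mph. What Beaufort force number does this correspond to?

Beaufort force 2

6.3 mph = 2.8 m/s, which is Beaufort 2 (light breeze, 1.6–3.3 m/s).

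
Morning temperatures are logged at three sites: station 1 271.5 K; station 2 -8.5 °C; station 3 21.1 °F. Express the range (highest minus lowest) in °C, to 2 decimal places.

6.85 °C

station 1: 271.5 K = -1.650 °C.
station 3: 21.1 °F = -6.056 °C.
Spread: (-1.650) − (-8.500) = 6.850 °C.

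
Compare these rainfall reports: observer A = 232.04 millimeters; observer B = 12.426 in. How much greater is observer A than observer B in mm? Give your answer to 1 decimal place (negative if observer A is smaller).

-83.6 mm

observer B: 12.426 in = 315.620 mm.
Difference: 232.040 − 315.620 = -83.6 mm.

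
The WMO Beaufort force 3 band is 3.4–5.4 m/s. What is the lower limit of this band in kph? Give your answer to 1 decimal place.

3.4–5.4 m/s × 3.6 = 12.2–19.4 km/h.

12.2 km/h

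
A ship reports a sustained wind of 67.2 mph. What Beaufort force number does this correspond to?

Beaufort force 11

67.2 mph = 30.0 m/s, which is Beaufort 11 (violent storm, 28.5–32.6 m/s).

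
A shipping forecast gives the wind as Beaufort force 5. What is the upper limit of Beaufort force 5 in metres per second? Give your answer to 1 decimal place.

Beaufort 5 (fresh breeze) spans 8.0–10.7 m/s.

10.7 m/s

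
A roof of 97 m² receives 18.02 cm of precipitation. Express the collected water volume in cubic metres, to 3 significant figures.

17.5 cubic metres

Depth: 18.02 cm × 10 = 180.2 mm.
1 mm over 1 m² is 1 L, so volume = 180.2 × 97 = 17479.4 L = 17.5 m³.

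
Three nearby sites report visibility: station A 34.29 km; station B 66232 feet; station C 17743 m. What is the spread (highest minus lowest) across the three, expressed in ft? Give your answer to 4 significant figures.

station A: 34.29 km = 112500.00 ft.
station C: 17743 m = 58211.94 ft.
Spread: 112500.00 − 58211.94 = 54290 ft.

54290 ft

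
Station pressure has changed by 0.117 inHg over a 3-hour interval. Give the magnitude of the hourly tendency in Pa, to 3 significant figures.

132 Pa per hour

0.117 inHg / 3 h × 3386.39 Pa/inHg = 132 Pa/h.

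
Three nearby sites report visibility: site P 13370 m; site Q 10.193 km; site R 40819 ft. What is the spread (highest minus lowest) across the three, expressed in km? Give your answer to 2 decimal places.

3.18 km

site P: 13370 m = 13.3700 km.
site R: 40819 ft = 12.4416 km.
Spread: 13.3700 − 10.1930 = 3.18 km.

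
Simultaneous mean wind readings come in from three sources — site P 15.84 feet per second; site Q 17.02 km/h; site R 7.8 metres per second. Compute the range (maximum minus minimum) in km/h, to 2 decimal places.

11.06 km/h

site P: 15.84 ft/s = 17.3809 km/h.
site R: 7.8 m/s = 28.0800 km/h.
Spread: 28.0800 − 17.0200 = 11.06 km/h.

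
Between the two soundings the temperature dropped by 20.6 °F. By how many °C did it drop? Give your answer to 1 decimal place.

Converting a difference, only the 9/5 scale factor applies: Δ°C = 20.6 × 0.5556 = 11.4 °C.

11.4 °C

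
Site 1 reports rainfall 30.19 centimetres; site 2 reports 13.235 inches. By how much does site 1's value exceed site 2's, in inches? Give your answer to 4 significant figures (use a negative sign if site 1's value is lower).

site 1: 30.19 cm = 11.88583 in.
Difference: 11.88583 − 13.23500 = -1.349 in.

-1.349 in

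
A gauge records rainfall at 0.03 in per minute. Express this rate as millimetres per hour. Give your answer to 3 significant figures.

45.7 mm/hour

0.03 in/minute × 25.4 mm/in × 60 minute/hour = 45.7 mm/hour.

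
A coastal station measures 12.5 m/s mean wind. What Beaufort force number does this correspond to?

12.5 m/s lies in the Beaufort 6 band (strong breeze, 10.8–13.8 m/s).

Beaufort force 6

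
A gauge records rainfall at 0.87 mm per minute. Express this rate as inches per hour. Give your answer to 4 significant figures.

0.87 mm/minute × 0.0393701 in/mm × 60 minute/hour = 2.055 in/hour.

2.055 in/hour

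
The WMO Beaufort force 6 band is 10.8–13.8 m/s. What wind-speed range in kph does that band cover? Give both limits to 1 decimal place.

38.9 to 49.7 km/h

10.8–13.8 m/s × 3.6 = 38.9–49.7 km/h.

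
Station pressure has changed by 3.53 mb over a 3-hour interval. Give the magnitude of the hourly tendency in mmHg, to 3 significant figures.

0.883 mmHg per hour

3.53 mb / 3 h × 0.750062 mmHg/mb = 0.883 mmHg/h.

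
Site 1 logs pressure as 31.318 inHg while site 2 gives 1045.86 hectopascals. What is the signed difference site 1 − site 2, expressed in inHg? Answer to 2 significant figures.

0.43 inHg

site 2: 1045.86 hPa = 30.8842 inHg.
Difference: 31.3180 − 30.8842 = 0.43 inHg.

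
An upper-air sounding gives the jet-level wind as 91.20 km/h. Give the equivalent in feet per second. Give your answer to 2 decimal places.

83.11 ft/s

1 km/h = 0.911344 ft/s, so 91.20 × 0.911344 = 83.11 ft/s.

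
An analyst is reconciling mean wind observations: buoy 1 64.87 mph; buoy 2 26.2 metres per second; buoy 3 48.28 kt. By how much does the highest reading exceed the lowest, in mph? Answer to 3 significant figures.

buoy 2: 26.2 m/s = 58.6077 mph.
buoy 3: 48.28 kt = 55.5596 mph.
Spread: 64.8700 − 55.5596 = 9.31 mph.

9.31 mph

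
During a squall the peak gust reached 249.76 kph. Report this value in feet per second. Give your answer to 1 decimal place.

1 km/h = 0.911344 ft/s, so 249.76 × 0.911344 = 227.6 ft/s.

227.6 ft/s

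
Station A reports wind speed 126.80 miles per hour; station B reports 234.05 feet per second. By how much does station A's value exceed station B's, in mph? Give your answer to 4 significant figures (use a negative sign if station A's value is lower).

station B: 234.05 ft/s = 159.5795 mph.
Difference: 126.8000 − 159.5795 = -32.78 mph.

-32.78 mph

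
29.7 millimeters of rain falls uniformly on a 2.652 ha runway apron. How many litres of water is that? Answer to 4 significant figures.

Area: 2.652 ha = 26520 m².
1 mm over 1 m² is 1 L, so volume = 29.7 × 26520 = 787644 L ≈ 787600 L.

787600 litres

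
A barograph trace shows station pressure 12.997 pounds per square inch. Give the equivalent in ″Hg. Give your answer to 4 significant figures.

1 psi = 2.03602 inHg, so 12.997 × 2.03602 = 26.46 inHg.

26.46 inHg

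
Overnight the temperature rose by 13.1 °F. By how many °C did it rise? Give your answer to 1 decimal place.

For a temperature change the 32° offset cancels: Δ°C = 13.1 × 0.5556 = 7.3 °C.

7.3 °C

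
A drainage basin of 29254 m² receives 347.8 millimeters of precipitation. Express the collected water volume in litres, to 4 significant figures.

10170000 litres

1 mm over 1 m² is 1 L, so volume = 347.8 × 29254 = 10174541 L ≈ 10170000 L.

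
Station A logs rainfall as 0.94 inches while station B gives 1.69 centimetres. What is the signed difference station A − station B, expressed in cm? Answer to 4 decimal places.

0.6976 cm

station A: 0.94 in = 2.387600 cm.
Difference: 2.387600 − 1.690000 = 0.6976 cm.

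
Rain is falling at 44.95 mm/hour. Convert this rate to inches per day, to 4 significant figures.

42.47 in/day

44.95 mm/hour × 0.0393701 in/mm × 24 hour/day = 42.47 in/day.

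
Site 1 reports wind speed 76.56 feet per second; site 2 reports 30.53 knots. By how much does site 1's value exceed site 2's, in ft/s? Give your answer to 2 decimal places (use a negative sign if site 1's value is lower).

site 2: 30.53 kt = 51.5288 ft/s.
Difference: 76.5600 − 51.5288 = 25.03 ft/s.

25.03 ft/s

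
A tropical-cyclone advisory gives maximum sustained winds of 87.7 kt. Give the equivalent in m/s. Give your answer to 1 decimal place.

45.1 m/s

1 kt = 0.514444 m/s, so 87.7 × 0.514444 = 45.1 m/s.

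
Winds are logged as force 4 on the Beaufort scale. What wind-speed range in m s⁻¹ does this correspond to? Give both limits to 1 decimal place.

5.5 to 7.9 m/s

Beaufort 4 (moderate breeze) spans 5.5–7.9 m/s.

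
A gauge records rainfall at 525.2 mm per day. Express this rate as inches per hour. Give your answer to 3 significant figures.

525.2 mm/day × 0.0393701 in/mm × 0.0416667 day/hour = 0.862 in/hour.

0.862 in/hour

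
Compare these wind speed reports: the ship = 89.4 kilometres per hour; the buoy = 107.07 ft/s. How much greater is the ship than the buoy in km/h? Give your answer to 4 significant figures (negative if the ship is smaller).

the buoy: 107.07 ft/s = 117.4858 km/h.
Difference: 89.4000 − 117.4858 = -28.09 km/h.

-28.09 km/h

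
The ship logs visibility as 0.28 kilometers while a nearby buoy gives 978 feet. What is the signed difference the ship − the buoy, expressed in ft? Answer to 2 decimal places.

the ship: 0.28 km = 918.6352 ft.
Difference: 918.6352 − 978.0000 = -59.36 ft.

-59.36 ft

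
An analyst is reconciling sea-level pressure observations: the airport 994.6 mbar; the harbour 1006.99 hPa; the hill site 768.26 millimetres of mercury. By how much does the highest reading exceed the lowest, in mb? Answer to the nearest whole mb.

30 mb

the harbour: 1006.99 hPa = 1006.99 mb.
the hill site: 768.26 mmHg = 1024.26 mb.
Spread: 1024.26 − 994.60 = 30 mb.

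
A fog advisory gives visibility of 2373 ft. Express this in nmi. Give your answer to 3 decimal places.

1 ft = 0.000164579 nmi, so 2373 × 0.000164579 = 0.391 nmi.

0.391 nmi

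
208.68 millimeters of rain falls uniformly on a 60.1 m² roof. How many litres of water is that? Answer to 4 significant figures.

1 mm over 1 m² is 1 L, so volume = 208.68 × 60.1 = 12541.668 L ≈ 12540 L.

12540 litres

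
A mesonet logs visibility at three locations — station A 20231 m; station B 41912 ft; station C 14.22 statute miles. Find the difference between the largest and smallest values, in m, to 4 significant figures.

10110 m

station B: 41912 ft = 12774.78 m.
station C: 14.22 SM = 22884.87 m.
Spread: 22884.87 − 12774.78 = 10110 m.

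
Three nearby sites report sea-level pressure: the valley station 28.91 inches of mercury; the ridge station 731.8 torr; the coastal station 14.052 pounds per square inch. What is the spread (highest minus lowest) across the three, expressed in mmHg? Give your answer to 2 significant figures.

7.6 mmHg

the valley station: 28.91 inHg = 734.314 mmHg.
the coastal station: 14.052 psi = 726.698 mmHg.
Spread: 734.314 − 726.698 = 7.6 mmHg.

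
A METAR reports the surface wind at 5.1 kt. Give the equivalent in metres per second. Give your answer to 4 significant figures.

1 kt = 0.514444 m/s, so 5.1 × 0.514444 = 2.624 m/s.

2.624 m/s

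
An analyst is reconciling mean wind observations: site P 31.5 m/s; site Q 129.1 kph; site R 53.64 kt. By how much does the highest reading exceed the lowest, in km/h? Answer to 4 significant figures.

29.76 km/h

site P: 31.5 m/s = 113.4000 km/h.
site R: 53.64 kt = 99.3413 km/h.
Spread: 129.1000 − 99.3413 = 29.76 km/h.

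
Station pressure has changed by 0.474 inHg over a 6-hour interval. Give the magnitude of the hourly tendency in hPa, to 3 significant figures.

0.474 inHg / 6 h × 33.8639 hPa/inHg = 2.68 hPa/h.

2.68 hPa per hour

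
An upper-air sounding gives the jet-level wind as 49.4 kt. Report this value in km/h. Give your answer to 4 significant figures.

91.49 km/h

1 kt = 1.852 km/h, so 49.4 × 1.852 = 91.49 km/h.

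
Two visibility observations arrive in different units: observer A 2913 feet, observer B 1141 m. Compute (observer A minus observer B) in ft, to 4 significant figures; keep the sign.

-830.4 ft

observer B: 1141 m = 3743.438 ft.
Difference: 2913.000 − 3743.438 = -830.4 ft.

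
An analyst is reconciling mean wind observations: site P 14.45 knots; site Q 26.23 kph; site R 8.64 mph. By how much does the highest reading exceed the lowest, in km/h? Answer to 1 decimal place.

site P: 14.45 kt = 26.761 km/h.
site R: 8.64 mph = 13.905 km/h.
Spread: 26.761 − 13.905 = 12.9 km/h.

12.9 km/h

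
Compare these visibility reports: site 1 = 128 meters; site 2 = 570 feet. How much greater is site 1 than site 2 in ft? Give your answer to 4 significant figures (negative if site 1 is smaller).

site 1: 128 m = 419.948 ft.
Difference: 419.948 − 570.000 = -150.1 ft.

-150.1 ft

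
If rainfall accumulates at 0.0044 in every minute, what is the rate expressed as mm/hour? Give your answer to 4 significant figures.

6.706 mm/hour

0.0044 in/minute × 25.4 mm/in × 60 minute/hour = 6.706 mm/hour.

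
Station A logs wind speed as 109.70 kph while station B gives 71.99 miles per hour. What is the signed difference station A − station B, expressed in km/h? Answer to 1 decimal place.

station B: 71.99 mph = 115.857 km/h.
Difference: 109.700 − 115.857 = -6.2 km/h.

-6.2 km/h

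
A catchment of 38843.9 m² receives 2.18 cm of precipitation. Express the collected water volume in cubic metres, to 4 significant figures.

Depth: 2.18 cm × 10 = 21.8 mm.
1 mm over 1 m² is 1 L, so volume = 21.8 × 38843.9 = 846797.02 L = 846.8 m³.

846.8 cubic metres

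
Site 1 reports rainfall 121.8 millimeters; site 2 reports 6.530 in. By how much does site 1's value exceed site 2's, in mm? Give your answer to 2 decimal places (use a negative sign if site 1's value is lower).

site 2: 6.530 in = 165.8620 mm.
Difference: 121.8000 − 165.8620 = -44.06 mm.

-44.06 mm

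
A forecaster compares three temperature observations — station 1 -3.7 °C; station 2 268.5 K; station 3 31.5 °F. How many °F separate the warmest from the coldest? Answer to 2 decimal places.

7.87 °F

station 2: 268.5 K = -4.650 °C.
station 3: 31.5 °F = -0.278 °C.
Spread: (-0.278) − (-4.650) = 4.372 °C = 7.87 °F.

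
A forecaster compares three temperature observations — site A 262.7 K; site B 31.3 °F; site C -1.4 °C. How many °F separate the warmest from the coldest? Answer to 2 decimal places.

18.11 °F

site A: 262.7 K = -10.450 °C.
site B: 31.3 °F = -0.389 °C.
Spread: (-0.389) − (-10.450) = 10.061 °C = 18.11 °F.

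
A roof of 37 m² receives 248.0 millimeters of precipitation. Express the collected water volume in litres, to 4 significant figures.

9176 litres

1 mm over 1 m² is 1 L, so volume = 248 × 37 = 9176 L.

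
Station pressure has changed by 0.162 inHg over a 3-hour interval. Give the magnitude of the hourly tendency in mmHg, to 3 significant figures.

1.37 mmHg per hour

0.162 inHg / 3 h × 25.4 mmHg/inHg = 1.37 mmHg/h.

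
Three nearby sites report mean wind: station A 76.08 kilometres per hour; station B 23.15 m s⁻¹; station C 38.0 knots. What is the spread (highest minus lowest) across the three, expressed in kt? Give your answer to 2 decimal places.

7.00 kt

station A: 76.08 km/h = 41.0799 kt.
station B: 23.15 m/s = 45.0000 kt.
Spread: 45.0000 − 38.0000 = 7.00 kt.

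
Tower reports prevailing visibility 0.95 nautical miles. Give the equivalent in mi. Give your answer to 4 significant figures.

1.093 SM

1 nmi = 1.15078 SM, so 0.95 × 1.15078 = 1.093 SM.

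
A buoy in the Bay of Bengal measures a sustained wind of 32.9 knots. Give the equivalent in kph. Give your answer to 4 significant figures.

1 kt = 1.852 km/h, so 32.9 × 1.852 = 60.93 km/h.

60.93 km/h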